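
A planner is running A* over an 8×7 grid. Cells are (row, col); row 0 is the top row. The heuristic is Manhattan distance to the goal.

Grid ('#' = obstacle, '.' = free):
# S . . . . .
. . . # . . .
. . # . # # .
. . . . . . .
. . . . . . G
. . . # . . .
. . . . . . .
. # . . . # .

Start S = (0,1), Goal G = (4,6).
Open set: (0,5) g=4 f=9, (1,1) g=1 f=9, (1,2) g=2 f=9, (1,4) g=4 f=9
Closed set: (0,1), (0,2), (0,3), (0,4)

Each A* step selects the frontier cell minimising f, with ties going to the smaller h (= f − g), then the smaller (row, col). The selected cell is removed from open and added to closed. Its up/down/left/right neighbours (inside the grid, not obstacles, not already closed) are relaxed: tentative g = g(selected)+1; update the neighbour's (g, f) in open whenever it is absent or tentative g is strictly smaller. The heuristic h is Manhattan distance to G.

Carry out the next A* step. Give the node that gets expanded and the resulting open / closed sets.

step 1: expand (0,5) (f=9, h=5) → closed; open now [(0,6) g=5 f=9, (1,1) g=1 f=9, (1,2) g=2 f=9, (1,4) g=4 f=9, (1,5) g=5 f=9]

expanded=(0,5); open=[(0,6) g=5 f=9, (1,1) g=1 f=9, (1,2) g=2 f=9, (1,4) g=4 f=9, (1,5) g=5 f=9]; closed=[(0,1), (0,2), (0,3), (0,4), (0,5)]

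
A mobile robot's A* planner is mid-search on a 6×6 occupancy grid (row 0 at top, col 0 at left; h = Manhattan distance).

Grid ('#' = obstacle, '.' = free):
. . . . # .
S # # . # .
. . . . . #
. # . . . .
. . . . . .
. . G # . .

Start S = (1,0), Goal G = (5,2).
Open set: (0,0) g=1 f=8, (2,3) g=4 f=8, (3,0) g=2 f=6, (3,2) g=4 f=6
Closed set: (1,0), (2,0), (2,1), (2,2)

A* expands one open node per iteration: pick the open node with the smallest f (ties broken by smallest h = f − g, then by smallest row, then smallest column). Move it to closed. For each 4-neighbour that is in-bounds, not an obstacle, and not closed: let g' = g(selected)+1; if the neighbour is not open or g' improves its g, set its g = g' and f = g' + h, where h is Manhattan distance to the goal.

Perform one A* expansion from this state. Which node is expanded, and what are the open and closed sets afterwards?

expanded=(3,2); open=[(0,0) g=1 f=8, (2,3) g=4 f=8, (3,0) g=2 f=6, (3,3) g=5 f=8, (4,2) g=5 f=6]; closed=[(1,0), (2,0), (2,1), (2,2), (3,2)]

step 1: expand (3,2) (f=6, h=2) → closed; open now [(0,0) g=1 f=8, (2,3) g=4 f=8, (3,0) g=2 f=6, (3,3) g=5 f=8, (4,2) g=5 f=6]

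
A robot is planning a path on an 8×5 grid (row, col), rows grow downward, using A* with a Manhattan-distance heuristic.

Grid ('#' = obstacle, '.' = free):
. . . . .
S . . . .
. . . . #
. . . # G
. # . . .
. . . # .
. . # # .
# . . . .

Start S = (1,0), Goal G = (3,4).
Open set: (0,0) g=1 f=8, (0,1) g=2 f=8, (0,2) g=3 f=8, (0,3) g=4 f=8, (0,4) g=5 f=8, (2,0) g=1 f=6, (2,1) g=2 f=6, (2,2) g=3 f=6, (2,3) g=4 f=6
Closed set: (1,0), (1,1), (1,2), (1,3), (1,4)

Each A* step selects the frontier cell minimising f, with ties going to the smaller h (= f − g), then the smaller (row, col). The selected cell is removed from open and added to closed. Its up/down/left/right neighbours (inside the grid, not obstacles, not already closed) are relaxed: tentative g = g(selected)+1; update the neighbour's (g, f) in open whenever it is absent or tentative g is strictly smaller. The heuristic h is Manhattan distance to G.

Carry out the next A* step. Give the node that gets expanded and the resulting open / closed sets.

step 1: expand (2,3) (f=6, h=2) → closed; open now [(0,0) g=1 f=8, (0,1) g=2 f=8, (0,2) g=3 f=8, (0,3) g=4 f=8, (0,4) g=5 f=8, (2,0) g=1 f=6, (2,1) g=2 f=6, (2,2) g=3 f=6]

expanded=(2,3); open=[(0,0) g=1 f=8, (0,1) g=2 f=8, (0,2) g=3 f=8, (0,3) g=4 f=8, (0,4) g=5 f=8, (2,0) g=1 f=6, (2,1) g=2 f=6, (2,2) g=3 f=6]; closed=[(1,0), (1,1), (1,2), (1,3), (1,4), (2,3)]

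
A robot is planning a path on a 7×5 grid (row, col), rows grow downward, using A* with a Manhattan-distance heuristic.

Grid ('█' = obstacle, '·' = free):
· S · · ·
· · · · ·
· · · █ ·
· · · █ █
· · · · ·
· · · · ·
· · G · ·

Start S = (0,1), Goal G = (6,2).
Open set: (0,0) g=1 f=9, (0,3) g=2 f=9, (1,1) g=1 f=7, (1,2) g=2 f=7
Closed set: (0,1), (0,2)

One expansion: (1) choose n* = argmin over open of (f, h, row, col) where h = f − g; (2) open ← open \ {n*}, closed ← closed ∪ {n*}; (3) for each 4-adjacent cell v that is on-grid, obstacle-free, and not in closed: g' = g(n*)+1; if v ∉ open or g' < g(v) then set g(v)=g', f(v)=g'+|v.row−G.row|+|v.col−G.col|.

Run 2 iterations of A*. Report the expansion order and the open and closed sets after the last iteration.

step 1: expand (1,2) (f=7, h=5) → closed; open now [(0,0) g=1 f=9, (0,3) g=2 f=9, (1,1) g=1 f=7, (1,3) g=3 f=9, (2,2) g=3 f=7]
step 2: expand (2,2) (f=7, h=4) → closed; open now [(0,0) g=1 f=9, (0,3) g=2 f=9, (1,1) g=1 f=7, (1,3) g=3 f=9, (2,1) g=4 f=9, (3,2) g=4 f=7]

order=[(1,2) → (2,2)]; open=[(0,0) g=1 f=9, (0,3) g=2 f=9, (1,1) g=1 f=7, (1,3) g=3 f=9, (2,1) g=4 f=9, (3,2) g=4 f=7]; closed=[(0,1), (0,2), (1,2), (2,2)]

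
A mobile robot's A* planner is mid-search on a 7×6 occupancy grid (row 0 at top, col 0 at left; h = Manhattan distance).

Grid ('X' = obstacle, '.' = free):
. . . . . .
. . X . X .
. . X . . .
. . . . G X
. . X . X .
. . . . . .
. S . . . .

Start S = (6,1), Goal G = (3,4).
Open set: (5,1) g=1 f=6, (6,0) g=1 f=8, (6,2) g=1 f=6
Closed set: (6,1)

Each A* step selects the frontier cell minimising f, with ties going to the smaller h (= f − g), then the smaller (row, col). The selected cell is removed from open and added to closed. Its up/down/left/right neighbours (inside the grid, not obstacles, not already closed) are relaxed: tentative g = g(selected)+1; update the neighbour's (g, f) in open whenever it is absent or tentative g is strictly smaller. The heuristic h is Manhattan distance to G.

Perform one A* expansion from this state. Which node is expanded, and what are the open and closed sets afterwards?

step 1: expand (5,1) (f=6, h=5) → closed; open now [(4,1) g=2 f=6, (5,0) g=2 f=8, (5,2) g=2 f=6, (6,0) g=1 f=8, (6,2) g=1 f=6]

expanded=(5,1); open=[(4,1) g=2 f=6, (5,0) g=2 f=8, (5,2) g=2 f=6, (6,0) g=1 f=8, (6,2) g=1 f=6]; closed=[(5,1), (6,1)]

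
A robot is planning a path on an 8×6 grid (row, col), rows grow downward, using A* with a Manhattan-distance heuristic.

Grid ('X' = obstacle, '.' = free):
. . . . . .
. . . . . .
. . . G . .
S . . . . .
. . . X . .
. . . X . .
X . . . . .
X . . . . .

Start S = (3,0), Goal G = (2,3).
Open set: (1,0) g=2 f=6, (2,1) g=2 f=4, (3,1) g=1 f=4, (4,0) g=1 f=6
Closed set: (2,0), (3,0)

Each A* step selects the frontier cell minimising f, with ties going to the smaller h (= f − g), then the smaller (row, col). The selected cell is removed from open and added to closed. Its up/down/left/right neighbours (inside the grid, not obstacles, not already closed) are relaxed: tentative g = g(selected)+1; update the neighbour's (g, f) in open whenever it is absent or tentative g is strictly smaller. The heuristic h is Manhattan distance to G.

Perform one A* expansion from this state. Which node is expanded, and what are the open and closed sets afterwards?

expanded=(2,1); open=[(1,0) g=2 f=6, (1,1) g=3 f=6, (2,2) g=3 f=4, (3,1) g=1 f=4, (4,0) g=1 f=6]; closed=[(2,0), (2,1), (3,0)]

step 1: expand (2,1) (f=4, h=2) → closed; open now [(1,0) g=2 f=6, (1,1) g=3 f=6, (2,2) g=3 f=4, (3,1) g=1 f=4, (4,0) g=1 f=6]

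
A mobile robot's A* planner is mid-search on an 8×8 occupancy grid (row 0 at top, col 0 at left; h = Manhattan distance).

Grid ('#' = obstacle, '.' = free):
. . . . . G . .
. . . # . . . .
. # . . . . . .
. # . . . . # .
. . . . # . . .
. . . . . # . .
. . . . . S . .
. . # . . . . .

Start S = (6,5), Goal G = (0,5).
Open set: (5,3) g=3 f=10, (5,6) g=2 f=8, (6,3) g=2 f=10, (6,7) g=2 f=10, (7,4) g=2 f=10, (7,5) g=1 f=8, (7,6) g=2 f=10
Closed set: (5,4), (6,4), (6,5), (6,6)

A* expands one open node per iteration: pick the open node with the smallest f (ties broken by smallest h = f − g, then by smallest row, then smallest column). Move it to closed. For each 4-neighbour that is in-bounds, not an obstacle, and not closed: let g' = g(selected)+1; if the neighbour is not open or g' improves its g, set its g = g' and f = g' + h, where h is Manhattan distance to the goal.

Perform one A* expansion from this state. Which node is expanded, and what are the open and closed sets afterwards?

step 1: expand (5,6) (f=8, h=6) → closed; open now [(4,6) g=3 f=8, (5,3) g=3 f=10, (5,7) g=3 f=10, (6,3) g=2 f=10, (6,7) g=2 f=10, (7,4) g=2 f=10, (7,5) g=1 f=8, (7,6) g=2 f=10]

expanded=(5,6); open=[(4,6) g=3 f=8, (5,3) g=3 f=10, (5,7) g=3 f=10, (6,3) g=2 f=10, (6,7) g=2 f=10, (7,4) g=2 f=10, (7,5) g=1 f=8, (7,6) g=2 f=10]; closed=[(5,4), (5,6), (6,4), (6,5), (6,6)]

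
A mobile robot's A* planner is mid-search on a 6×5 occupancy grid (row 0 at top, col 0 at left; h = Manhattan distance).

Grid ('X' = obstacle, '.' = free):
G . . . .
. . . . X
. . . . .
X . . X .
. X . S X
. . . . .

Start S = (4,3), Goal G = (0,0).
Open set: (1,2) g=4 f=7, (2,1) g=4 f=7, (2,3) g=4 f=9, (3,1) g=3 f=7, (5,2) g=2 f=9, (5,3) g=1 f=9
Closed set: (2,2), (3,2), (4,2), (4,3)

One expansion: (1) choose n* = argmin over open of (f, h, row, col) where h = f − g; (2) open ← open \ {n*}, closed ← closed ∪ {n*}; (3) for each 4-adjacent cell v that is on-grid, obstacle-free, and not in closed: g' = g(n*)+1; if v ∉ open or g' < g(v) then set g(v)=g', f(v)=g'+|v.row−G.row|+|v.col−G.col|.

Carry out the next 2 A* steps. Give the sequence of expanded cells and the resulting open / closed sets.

order=[(1,2) → (0,2)]; open=[(0,1) g=6 f=7, (0,3) g=6 f=9, (1,1) g=5 f=7, (1,3) g=5 f=9, (2,1) g=4 f=7, (2,3) g=4 f=9, (3,1) g=3 f=7, (5,2) g=2 f=9, (5,3) g=1 f=9]; closed=[(0,2), (1,2), (2,2), (3,2), (4,2), (4,3)]

step 1: expand (1,2) (f=7, h=3) → closed; open now [(0,2) g=5 f=7, (1,1) g=5 f=7, (1,3) g=5 f=9, (2,1) g=4 f=7, (2,3) g=4 f=9, (3,1) g=3 f=7, (5,2) g=2 f=9, (5,3) g=1 f=9]
step 2: expand (0,2) (f=7, h=2) → closed; open now [(0,1) g=6 f=7, (0,3) g=6 f=9, (1,1) g=5 f=7, (1,3) g=5 f=9, (2,1) g=4 f=7, (2,3) g=4 f=9, (3,1) g=3 f=7, (5,2) g=2 f=9, (5,3) g=1 f=9]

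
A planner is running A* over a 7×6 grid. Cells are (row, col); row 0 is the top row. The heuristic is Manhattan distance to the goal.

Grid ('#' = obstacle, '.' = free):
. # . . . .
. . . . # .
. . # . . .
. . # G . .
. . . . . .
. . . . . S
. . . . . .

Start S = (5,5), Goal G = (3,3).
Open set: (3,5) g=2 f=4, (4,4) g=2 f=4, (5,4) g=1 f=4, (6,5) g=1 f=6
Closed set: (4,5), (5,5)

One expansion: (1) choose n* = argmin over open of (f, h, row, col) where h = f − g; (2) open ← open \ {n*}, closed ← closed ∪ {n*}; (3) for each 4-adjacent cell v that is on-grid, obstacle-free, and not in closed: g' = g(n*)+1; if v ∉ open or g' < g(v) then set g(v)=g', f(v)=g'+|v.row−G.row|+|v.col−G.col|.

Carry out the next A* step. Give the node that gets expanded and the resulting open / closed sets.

step 1: expand (3,5) (f=4, h=2) → closed; open now [(2,5) g=3 f=6, (3,4) g=3 f=4, (4,4) g=2 f=4, (5,4) g=1 f=4, (6,5) g=1 f=6]

expanded=(3,5); open=[(2,5) g=3 f=6, (3,4) g=3 f=4, (4,4) g=2 f=4, (5,4) g=1 f=4, (6,5) g=1 f=6]; closed=[(3,5), (4,5), (5,5)]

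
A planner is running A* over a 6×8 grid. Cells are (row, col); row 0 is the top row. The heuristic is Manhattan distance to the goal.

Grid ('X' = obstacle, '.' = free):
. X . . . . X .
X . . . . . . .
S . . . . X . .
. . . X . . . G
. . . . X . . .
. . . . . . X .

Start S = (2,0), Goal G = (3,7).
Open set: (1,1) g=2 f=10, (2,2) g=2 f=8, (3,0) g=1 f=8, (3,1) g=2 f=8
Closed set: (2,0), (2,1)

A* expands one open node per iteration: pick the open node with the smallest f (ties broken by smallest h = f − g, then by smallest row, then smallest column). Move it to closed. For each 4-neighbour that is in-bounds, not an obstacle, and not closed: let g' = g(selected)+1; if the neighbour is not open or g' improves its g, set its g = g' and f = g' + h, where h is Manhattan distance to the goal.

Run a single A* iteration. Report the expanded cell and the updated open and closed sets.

expanded=(2,2); open=[(1,1) g=2 f=10, (1,2) g=3 f=10, (2,3) g=3 f=8, (3,0) g=1 f=8, (3,1) g=2 f=8, (3,2) g=3 f=8]; closed=[(2,0), (2,1), (2,2)]

step 1: expand (2,2) (f=8, h=6) → closed; open now [(1,1) g=2 f=10, (1,2) g=3 f=10, (2,3) g=3 f=8, (3,0) g=1 f=8, (3,1) g=2 f=8, (3,2) g=3 f=8]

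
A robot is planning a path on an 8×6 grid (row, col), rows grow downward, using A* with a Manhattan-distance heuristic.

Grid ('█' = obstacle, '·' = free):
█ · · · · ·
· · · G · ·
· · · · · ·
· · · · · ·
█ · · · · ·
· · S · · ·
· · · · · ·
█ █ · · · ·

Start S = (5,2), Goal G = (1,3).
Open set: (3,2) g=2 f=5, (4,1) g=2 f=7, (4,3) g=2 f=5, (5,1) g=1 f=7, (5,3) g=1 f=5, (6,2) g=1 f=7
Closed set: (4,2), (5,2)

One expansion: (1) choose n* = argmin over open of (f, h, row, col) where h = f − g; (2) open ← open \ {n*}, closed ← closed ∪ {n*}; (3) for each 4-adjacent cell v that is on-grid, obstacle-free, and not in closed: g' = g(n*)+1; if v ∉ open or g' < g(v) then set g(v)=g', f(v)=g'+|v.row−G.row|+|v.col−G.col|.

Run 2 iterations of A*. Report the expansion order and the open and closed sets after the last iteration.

order=[(3,2) → (2,2)]; open=[(1,2) g=4 f=5, (2,1) g=4 f=7, (2,3) g=4 f=5, (3,1) g=3 f=7, (3,3) g=3 f=5, (4,1) g=2 f=7, (4,3) g=2 f=5, (5,1) g=1 f=7, (5,3) g=1 f=5, (6,2) g=1 f=7]; closed=[(2,2), (3,2), (4,2), (5,2)]

step 1: expand (3,2) (f=5, h=3) → closed; open now [(2,2) g=3 f=5, (3,1) g=3 f=7, (3,3) g=3 f=5, (4,1) g=2 f=7, (4,3) g=2 f=5, (5,1) g=1 f=7, (5,3) g=1 f=5, (6,2) g=1 f=7]
step 2: expand (2,2) (f=5, h=2) → closed; open now [(1,2) g=4 f=5, (2,1) g=4 f=7, (2,3) g=4 f=5, (3,1) g=3 f=7, (3,3) g=3 f=5, (4,1) g=2 f=7, (4,3) g=2 f=5, (5,1) g=1 f=7, (5,3) g=1 f=5, (6,2) g=1 f=7]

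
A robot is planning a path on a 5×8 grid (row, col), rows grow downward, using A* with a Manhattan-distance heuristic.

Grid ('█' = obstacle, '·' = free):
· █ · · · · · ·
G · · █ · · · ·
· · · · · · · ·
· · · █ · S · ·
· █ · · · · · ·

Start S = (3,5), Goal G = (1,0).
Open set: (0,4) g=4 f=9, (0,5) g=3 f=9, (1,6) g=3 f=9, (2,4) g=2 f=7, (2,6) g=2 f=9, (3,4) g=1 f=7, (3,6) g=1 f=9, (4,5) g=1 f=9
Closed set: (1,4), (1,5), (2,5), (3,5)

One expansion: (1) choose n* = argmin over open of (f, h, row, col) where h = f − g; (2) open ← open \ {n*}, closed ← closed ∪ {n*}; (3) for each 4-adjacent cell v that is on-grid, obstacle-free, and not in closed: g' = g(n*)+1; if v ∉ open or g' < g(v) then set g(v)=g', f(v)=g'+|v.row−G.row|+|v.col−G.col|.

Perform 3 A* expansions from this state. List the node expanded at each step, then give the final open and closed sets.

step 1: expand (2,4) (f=7, h=5) → closed; open now [(0,4) g=4 f=9, (0,5) g=3 f=9, (1,6) g=3 f=9, (2,3) g=3 f=7, (2,6) g=2 f=9, (3,4) g=1 f=7, (3,6) g=1 f=9, (4,5) g=1 f=9]
step 2: expand (2,3) (f=7, h=4) → closed; open now [(0,4) g=4 f=9, (0,5) g=3 f=9, (1,6) g=3 f=9, (2,2) g=4 f=7, (2,6) g=2 f=9, (3,4) g=1 f=7, (3,6) g=1 f=9, (4,5) g=1 f=9]
step 3: expand (2,2) (f=7, h=3) → closed; open now [(0,4) g=4 f=9, (0,5) g=3 f=9, (1,2) g=5 f=7, (1,6) g=3 f=9, (2,1) g=5 f=7, (2,6) g=2 f=9, (3,2) g=5 f=9, (3,4) g=1 f=7, (3,6) g=1 f=9, (4,5) g=1 f=9]

order=[(2,4) → (2,3) → (2,2)]; open=[(0,4) g=4 f=9, (0,5) g=3 f=9, (1,2) g=5 f=7, (1,6) g=3 f=9, (2,1) g=5 f=7, (2,6) g=2 f=9, (3,2) g=5 f=9, (3,4) g=1 f=7, (3,6) g=1 f=9, (4,5) g=1 f=9]; closed=[(1,4), (1,5), (2,2), (2,3), (2,4), (2,5), (3,5)]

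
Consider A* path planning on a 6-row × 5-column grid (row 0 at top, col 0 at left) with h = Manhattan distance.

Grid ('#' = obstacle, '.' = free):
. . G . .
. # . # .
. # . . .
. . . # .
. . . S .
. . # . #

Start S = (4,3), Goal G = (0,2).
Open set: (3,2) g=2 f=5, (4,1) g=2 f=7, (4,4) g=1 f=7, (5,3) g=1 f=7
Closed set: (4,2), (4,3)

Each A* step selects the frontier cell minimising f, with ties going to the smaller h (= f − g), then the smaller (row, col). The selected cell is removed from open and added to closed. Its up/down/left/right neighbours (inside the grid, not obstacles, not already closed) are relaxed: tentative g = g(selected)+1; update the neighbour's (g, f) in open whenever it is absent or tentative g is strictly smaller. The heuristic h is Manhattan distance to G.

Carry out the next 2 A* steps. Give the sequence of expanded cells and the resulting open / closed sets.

step 1: expand (3,2) (f=5, h=3) → closed; open now [(2,2) g=3 f=5, (3,1) g=3 f=7, (4,1) g=2 f=7, (4,4) g=1 f=7, (5,3) g=1 f=7]
step 2: expand (2,2) (f=5, h=2) → closed; open now [(1,2) g=4 f=5, (2,3) g=4 f=7, (3,1) g=3 f=7, (4,1) g=2 f=7, (4,4) g=1 f=7, (5,3) g=1 f=7]

order=[(3,2) → (2,2)]; open=[(1,2) g=4 f=5, (2,3) g=4 f=7, (3,1) g=3 f=7, (4,1) g=2 f=7, (4,4) g=1 f=7, (5,3) g=1 f=7]; closed=[(2,2), (3,2), (4,2), (4,3)]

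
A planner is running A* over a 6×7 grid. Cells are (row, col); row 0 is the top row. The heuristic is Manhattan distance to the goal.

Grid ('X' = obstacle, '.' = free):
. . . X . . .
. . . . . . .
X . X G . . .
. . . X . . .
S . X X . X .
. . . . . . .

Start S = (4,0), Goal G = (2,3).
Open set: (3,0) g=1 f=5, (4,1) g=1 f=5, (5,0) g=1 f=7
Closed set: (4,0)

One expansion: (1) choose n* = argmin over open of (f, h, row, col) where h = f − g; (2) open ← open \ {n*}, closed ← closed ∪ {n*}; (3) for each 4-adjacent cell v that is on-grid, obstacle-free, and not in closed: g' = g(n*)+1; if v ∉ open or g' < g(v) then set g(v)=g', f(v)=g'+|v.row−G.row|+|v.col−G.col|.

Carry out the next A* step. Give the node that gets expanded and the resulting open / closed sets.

step 1: expand (3,0) (f=5, h=4) → closed; open now [(3,1) g=2 f=5, (4,1) g=1 f=5, (5,0) g=1 f=7]

expanded=(3,0); open=[(3,1) g=2 f=5, (4,1) g=1 f=5, (5,0) g=1 f=7]; closed=[(3,0), (4,0)]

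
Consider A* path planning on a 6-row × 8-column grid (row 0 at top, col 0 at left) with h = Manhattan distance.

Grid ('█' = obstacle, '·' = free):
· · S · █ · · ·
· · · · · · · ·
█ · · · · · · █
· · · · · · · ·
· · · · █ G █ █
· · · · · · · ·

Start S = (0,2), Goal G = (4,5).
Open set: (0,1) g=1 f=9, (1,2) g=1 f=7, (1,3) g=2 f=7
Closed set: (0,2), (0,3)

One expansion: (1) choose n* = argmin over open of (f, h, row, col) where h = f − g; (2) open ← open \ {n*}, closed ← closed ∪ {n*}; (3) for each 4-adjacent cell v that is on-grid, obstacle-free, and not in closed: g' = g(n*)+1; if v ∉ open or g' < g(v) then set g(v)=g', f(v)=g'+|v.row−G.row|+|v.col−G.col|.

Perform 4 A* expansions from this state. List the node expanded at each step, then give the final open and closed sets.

order=[(1,3) → (1,4) → (1,5) → (2,5)]; open=[(0,1) g=1 f=9, (0,5) g=5 f=9, (1,2) g=1 f=7, (1,6) g=5 f=9, (2,3) g=3 f=7, (2,4) g=4 f=7, (2,6) g=6 f=9, (3,5) g=6 f=7]; closed=[(0,2), (0,3), (1,3), (1,4), (1,5), (2,5)]

step 1: expand (1,3) (f=7, h=5) → closed; open now [(0,1) g=1 f=9, (1,2) g=1 f=7, (1,4) g=3 f=7, (2,3) g=3 f=7]
step 2: expand (1,4) (f=7, h=4) → closed; open now [(0,1) g=1 f=9, (1,2) g=1 f=7, (1,5) g=4 f=7, (2,3) g=3 f=7, (2,4) g=4 f=7]
step 3: expand (1,5) (f=7, h=3) → closed; open now [(0,1) g=1 f=9, (0,5) g=5 f=9, (1,2) g=1 f=7, (1,6) g=5 f=9, (2,3) g=3 f=7, (2,4) g=4 f=7, (2,5) g=5 f=7]
step 4: expand (2,5) (f=7, h=2) → closed; open now [(0,1) g=1 f=9, (0,5) g=5 f=9, (1,2) g=1 f=7, (1,6) g=5 f=9, (2,3) g=3 f=7, (2,4) g=4 f=7, (2,6) g=6 f=9, (3,5) g=6 f=7]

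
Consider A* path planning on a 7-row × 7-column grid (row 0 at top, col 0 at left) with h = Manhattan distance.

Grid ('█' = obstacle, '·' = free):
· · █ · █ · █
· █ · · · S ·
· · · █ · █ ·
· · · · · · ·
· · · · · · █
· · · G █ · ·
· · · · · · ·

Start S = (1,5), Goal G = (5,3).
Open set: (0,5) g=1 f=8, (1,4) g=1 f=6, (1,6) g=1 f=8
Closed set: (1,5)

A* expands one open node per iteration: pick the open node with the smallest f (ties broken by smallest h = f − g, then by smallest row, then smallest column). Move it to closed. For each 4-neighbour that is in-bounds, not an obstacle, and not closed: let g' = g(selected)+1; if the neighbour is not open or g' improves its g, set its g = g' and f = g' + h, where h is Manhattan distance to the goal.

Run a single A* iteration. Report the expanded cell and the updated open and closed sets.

step 1: expand (1,4) (f=6, h=5) → closed; open now [(0,5) g=1 f=8, (1,3) g=2 f=6, (1,6) g=1 f=8, (2,4) g=2 f=6]

expanded=(1,4); open=[(0,5) g=1 f=8, (1,3) g=2 f=6, (1,6) g=1 f=8, (2,4) g=2 f=6]; closed=[(1,4), (1,5)]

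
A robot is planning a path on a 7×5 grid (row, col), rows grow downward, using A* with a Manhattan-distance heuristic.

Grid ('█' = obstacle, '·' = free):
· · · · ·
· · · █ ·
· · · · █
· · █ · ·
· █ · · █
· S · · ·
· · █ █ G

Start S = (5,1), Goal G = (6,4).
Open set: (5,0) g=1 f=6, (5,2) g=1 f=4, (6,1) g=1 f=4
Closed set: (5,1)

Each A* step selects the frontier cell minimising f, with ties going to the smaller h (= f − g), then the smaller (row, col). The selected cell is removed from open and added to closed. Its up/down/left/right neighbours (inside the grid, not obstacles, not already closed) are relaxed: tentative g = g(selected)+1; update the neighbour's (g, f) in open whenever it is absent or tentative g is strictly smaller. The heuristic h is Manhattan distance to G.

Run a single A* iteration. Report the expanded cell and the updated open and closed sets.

step 1: expand (5,2) (f=4, h=3) → closed; open now [(4,2) g=2 f=6, (5,0) g=1 f=6, (5,3) g=2 f=4, (6,1) g=1 f=4]

expanded=(5,2); open=[(4,2) g=2 f=6, (5,0) g=1 f=6, (5,3) g=2 f=4, (6,1) g=1 f=4]; closed=[(5,1), (5,2)]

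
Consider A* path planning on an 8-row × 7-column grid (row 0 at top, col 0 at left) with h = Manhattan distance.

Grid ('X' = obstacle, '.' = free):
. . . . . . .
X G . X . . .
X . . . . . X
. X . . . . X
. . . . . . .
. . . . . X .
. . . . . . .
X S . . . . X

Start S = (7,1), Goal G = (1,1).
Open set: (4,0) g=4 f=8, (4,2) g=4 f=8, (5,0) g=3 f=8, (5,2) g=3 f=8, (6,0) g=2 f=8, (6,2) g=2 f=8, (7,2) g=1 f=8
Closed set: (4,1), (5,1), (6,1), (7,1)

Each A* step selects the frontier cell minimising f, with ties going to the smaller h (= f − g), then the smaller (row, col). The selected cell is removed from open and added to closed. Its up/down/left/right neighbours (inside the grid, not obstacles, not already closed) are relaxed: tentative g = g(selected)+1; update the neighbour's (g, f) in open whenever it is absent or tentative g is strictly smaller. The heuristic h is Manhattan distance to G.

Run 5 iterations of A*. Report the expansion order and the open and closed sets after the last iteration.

step 1: expand (4,0) (f=8, h=4) → closed; open now [(3,0) g=5 f=8, (4,2) g=4 f=8, (5,0) g=3 f=8, (5,2) g=3 f=8, (6,0) g=2 f=8, (6,2) g=2 f=8, (7,2) g=1 f=8]
step 2: expand (3,0) (f=8, h=3) → closed; open now [(4,2) g=4 f=8, (5,0) g=3 f=8, (5,2) g=3 f=8, (6,0) g=2 f=8, (6,2) g=2 f=8, (7,2) g=1 f=8]
step 3: expand (4,2) (f=8, h=4) → closed; open now [(3,2) g=5 f=8, (4,3) g=5 f=10, (5,0) g=3 f=8, (5,2) g=3 f=8, (6,0) g=2 f=8, (6,2) g=2 f=8, (7,2) g=1 f=8]
step 4: expand (3,2) (f=8, h=3) → closed; open now [(2,2) g=6 f=8, (3,3) g=6 f=10, (4,3) g=5 f=10, (5,0) g=3 f=8, (5,2) g=3 f=8, (6,0) g=2 f=8, (6,2) g=2 f=8, (7,2) g=1 f=8]
step 5: expand (2,2) (f=8, h=2) → closed; open now [(1,2) g=7 f=8, (2,1) g=7 f=8, (2,3) g=7 f=10, (3,3) g=6 f=10, (4,3) g=5 f=10, (5,0) g=3 f=8, (5,2) g=3 f=8, (6,0) g=2 f=8, (6,2) g=2 f=8, (7,2) g=1 f=8]

order=[(4,0) → (3,0) → (4,2) → (3,2) → (2,2)]; open=[(1,2) g=7 f=8, (2,1) g=7 f=8, (2,3) g=7 f=10, (3,3) g=6 f=10, (4,3) g=5 f=10, (5,0) g=3 f=8, (5,2) g=3 f=8, (6,0) g=2 f=8, (6,2) g=2 f=8, (7,2) g=1 f=8]; closed=[(2,2), (3,0), (3,2), (4,0), (4,1), (4,2), (5,1), (6,1), (7,1)]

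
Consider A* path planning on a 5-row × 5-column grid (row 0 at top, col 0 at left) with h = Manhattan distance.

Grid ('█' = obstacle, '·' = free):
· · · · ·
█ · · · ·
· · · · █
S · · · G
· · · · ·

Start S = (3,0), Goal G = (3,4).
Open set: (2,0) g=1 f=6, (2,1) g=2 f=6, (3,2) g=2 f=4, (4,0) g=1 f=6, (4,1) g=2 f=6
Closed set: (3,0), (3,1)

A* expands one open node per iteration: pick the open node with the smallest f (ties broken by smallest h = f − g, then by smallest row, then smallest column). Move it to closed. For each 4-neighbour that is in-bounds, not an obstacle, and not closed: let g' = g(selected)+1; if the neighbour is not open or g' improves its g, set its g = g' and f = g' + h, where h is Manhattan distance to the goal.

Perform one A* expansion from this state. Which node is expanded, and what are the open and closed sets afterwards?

expanded=(3,2); open=[(2,0) g=1 f=6, (2,1) g=2 f=6, (2,2) g=3 f=6, (3,3) g=3 f=4, (4,0) g=1 f=6, (4,1) g=2 f=6, (4,2) g=3 f=6]; closed=[(3,0), (3,1), (3,2)]

step 1: expand (3,2) (f=4, h=2) → closed; open now [(2,0) g=1 f=6, (2,1) g=2 f=6, (2,2) g=3 f=6, (3,3) g=3 f=4, (4,0) g=1 f=6, (4,1) g=2 f=6, (4,2) g=3 f=6]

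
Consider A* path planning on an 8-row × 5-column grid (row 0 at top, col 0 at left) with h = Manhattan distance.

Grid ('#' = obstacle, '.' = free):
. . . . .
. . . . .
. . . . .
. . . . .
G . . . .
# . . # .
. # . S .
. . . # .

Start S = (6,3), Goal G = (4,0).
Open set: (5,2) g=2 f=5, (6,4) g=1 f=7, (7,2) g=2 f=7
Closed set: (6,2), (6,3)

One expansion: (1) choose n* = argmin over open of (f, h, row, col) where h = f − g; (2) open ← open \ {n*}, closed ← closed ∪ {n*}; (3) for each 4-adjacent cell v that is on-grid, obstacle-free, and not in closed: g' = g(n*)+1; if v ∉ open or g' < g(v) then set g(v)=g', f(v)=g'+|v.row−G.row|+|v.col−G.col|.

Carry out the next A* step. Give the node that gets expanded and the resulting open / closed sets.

step 1: expand (5,2) (f=5, h=3) → closed; open now [(4,2) g=3 f=5, (5,1) g=3 f=5, (6,4) g=1 f=7, (7,2) g=2 f=7]

expanded=(5,2); open=[(4,2) g=3 f=5, (5,1) g=3 f=5, (6,4) g=1 f=7, (7,2) g=2 f=7]; closed=[(5,2), (6,2), (6,3)]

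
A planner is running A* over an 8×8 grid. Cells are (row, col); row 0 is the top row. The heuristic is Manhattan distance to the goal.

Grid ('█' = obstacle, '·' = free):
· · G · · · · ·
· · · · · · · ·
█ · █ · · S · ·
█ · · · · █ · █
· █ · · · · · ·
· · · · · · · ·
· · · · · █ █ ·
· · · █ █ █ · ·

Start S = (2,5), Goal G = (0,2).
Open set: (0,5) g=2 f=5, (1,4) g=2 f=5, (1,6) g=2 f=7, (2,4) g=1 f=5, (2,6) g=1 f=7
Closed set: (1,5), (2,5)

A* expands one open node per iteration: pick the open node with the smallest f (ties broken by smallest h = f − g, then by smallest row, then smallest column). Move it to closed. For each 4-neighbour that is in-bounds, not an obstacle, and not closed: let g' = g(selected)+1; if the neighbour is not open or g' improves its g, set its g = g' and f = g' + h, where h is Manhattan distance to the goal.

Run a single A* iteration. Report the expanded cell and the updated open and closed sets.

step 1: expand (0,5) (f=5, h=3) → closed; open now [(0,4) g=3 f=5, (0,6) g=3 f=7, (1,4) g=2 f=5, (1,6) g=2 f=7, (2,4) g=1 f=5, (2,6) g=1 f=7]

expanded=(0,5); open=[(0,4) g=3 f=5, (0,6) g=3 f=7, (1,4) g=2 f=5, (1,6) g=2 f=7, (2,4) g=1 f=5, (2,6) g=1 f=7]; closed=[(0,5), (1,5), (2,5)]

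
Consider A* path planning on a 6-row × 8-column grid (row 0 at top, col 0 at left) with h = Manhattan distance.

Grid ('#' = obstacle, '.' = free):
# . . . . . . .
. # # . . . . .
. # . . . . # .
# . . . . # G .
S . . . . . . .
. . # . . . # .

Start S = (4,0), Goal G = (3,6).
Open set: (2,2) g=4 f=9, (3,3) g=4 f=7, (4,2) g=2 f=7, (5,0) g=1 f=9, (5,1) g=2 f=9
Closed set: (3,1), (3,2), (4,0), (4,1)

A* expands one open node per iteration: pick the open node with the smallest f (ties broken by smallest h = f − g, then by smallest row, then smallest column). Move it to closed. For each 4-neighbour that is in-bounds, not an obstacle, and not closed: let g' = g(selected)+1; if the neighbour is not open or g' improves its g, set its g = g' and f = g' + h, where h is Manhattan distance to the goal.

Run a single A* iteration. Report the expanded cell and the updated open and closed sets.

step 1: expand (3,3) (f=7, h=3) → closed; open now [(2,2) g=4 f=9, (2,3) g=5 f=9, (3,4) g=5 f=7, (4,2) g=2 f=7, (4,3) g=5 f=9, (5,0) g=1 f=9, (5,1) g=2 f=9]

expanded=(3,3); open=[(2,2) g=4 f=9, (2,3) g=5 f=9, (3,4) g=5 f=7, (4,2) g=2 f=7, (4,3) g=5 f=9, (5,0) g=1 f=9, (5,1) g=2 f=9]; closed=[(3,1), (3,2), (3,3), (4,0), (4,1)]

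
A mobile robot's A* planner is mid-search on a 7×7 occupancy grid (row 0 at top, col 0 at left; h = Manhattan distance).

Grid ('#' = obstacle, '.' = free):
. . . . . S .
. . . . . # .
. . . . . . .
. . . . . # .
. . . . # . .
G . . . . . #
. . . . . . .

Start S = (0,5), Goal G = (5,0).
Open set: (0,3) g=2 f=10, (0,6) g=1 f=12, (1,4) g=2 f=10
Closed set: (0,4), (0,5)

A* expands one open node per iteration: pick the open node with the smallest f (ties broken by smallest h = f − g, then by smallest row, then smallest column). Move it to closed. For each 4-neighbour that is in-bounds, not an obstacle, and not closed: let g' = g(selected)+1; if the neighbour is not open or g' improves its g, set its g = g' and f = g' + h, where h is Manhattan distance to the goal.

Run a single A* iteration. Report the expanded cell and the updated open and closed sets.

expanded=(0,3); open=[(0,2) g=3 f=10, (0,6) g=1 f=12, (1,3) g=3 f=10, (1,4) g=2 f=10]; closed=[(0,3), (0,4), (0,5)]

step 1: expand (0,3) (f=10, h=8) → closed; open now [(0,2) g=3 f=10, (0,6) g=1 f=12, (1,3) g=3 f=10, (1,4) g=2 f=10]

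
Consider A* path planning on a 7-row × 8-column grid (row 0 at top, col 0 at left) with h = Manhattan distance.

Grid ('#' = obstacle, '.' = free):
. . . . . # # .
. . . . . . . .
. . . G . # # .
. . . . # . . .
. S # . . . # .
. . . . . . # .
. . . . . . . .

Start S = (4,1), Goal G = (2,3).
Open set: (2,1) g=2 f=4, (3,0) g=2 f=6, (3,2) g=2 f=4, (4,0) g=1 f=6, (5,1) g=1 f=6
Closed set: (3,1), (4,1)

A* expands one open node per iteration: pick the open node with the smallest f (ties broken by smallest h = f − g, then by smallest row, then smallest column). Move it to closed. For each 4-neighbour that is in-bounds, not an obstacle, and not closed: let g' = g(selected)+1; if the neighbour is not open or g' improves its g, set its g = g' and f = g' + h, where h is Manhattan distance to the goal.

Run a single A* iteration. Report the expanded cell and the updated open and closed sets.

step 1: expand (2,1) (f=4, h=2) → closed; open now [(1,1) g=3 f=6, (2,0) g=3 f=6, (2,2) g=3 f=4, (3,0) g=2 f=6, (3,2) g=2 f=4, (4,0) g=1 f=6, (5,1) g=1 f=6]

expanded=(2,1); open=[(1,1) g=3 f=6, (2,0) g=3 f=6, (2,2) g=3 f=4, (3,0) g=2 f=6, (3,2) g=2 f=4, (4,0) g=1 f=6, (5,1) g=1 f=6]; closed=[(2,1), (3,1), (4,1)]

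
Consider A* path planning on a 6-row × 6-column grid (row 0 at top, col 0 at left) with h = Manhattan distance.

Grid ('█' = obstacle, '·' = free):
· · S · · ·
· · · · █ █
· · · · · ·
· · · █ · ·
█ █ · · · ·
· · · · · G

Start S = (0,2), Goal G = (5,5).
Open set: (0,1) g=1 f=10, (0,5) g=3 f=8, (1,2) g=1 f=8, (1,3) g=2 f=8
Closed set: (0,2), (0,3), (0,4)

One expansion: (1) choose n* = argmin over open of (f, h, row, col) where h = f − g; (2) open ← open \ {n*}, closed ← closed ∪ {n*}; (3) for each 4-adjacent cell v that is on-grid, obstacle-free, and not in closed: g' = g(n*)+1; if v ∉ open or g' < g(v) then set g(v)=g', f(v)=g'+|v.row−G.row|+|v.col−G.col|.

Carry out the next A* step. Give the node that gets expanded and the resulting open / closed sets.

step 1: expand (0,5) (f=8, h=5) → closed; open now [(0,1) g=1 f=10, (1,2) g=1 f=8, (1,3) g=2 f=8]

expanded=(0,5); open=[(0,1) g=1 f=10, (1,2) g=1 f=8, (1,3) g=2 f=8]; closed=[(0,2), (0,3), (0,4), (0,5)]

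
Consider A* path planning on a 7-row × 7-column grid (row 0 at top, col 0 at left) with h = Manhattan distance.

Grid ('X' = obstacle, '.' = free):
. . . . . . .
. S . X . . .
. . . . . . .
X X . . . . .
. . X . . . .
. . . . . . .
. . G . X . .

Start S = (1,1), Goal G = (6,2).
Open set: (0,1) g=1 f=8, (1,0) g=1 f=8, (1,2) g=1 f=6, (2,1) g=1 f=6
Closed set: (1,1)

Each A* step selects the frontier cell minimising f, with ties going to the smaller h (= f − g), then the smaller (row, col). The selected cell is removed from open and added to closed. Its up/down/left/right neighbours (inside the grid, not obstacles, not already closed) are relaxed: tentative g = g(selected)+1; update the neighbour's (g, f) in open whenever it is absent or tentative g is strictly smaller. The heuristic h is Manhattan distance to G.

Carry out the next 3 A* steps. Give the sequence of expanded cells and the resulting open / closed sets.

step 1: expand (1,2) (f=6, h=5) → closed; open now [(0,1) g=1 f=8, (0,2) g=2 f=8, (1,0) g=1 f=8, (2,1) g=1 f=6, (2,2) g=2 f=6]
step 2: expand (2,2) (f=6, h=4) → closed; open now [(0,1) g=1 f=8, (0,2) g=2 f=8, (1,0) g=1 f=8, (2,1) g=1 f=6, (2,3) g=3 f=8, (3,2) g=3 f=6]
step 3: expand (3,2) (f=6, h=3) → closed; open now [(0,1) g=1 f=8, (0,2) g=2 f=8, (1,0) g=1 f=8, (2,1) g=1 f=6, (2,3) g=3 f=8, (3,3) g=4 f=8]

order=[(1,2) → (2,2) → (3,2)]; open=[(0,1) g=1 f=8, (0,2) g=2 f=8, (1,0) g=1 f=8, (2,1) g=1 f=6, (2,3) g=3 f=8, (3,3) g=4 f=8]; closed=[(1,1), (1,2), (2,2), (3,2)]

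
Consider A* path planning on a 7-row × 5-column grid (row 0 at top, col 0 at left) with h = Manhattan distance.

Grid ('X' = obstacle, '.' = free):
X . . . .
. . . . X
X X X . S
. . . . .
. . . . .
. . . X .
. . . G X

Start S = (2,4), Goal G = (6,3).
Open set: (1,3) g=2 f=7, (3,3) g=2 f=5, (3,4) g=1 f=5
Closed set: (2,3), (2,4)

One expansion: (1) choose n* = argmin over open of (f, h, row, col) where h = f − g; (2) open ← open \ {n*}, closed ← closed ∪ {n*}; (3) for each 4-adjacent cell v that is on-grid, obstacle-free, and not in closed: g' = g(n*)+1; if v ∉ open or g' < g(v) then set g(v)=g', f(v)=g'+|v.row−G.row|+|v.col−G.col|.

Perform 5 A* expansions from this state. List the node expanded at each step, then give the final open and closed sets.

order=[(3,3) → (4,3) → (3,4) → (4,4) → (5,4)]; open=[(1,3) g=2 f=7, (3,2) g=3 f=7, (4,2) g=4 f=7]; closed=[(2,3), (2,4), (3,3), (3,4), (4,3), (4,4), (5,4)]

step 1: expand (3,3) (f=5, h=3) → closed; open now [(1,3) g=2 f=7, (3,2) g=3 f=7, (3,4) g=1 f=5, (4,3) g=3 f=5]
step 2: expand (4,3) (f=5, h=2) → closed; open now [(1,3) g=2 f=7, (3,2) g=3 f=7, (3,4) g=1 f=5, (4,2) g=4 f=7, (4,4) g=4 f=7]
step 3: expand (3,4) (f=5, h=4) → closed; open now [(1,3) g=2 f=7, (3,2) g=3 f=7, (4,2) g=4 f=7, (4,4) g=2 f=5]
step 4: expand (4,4) (f=5, h=3) → closed; open now [(1,3) g=2 f=7, (3,2) g=3 f=7, (4,2) g=4 f=7, (5,4) g=3 f=5]
step 5: expand (5,4) (f=5, h=2) → closed; open now [(1,3) g=2 f=7, (3,2) g=3 f=7, (4,2) g=4 f=7]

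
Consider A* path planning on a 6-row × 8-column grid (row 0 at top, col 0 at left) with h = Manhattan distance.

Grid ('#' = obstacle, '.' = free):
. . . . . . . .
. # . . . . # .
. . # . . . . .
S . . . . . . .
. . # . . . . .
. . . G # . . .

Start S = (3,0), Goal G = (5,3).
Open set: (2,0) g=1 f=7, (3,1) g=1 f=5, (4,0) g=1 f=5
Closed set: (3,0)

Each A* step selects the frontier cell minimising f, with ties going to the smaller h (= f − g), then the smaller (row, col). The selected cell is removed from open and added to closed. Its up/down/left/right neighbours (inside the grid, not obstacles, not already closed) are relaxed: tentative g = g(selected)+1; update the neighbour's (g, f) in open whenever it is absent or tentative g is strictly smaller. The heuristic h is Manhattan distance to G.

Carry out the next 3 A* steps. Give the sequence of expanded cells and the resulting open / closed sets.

order=[(3,1) → (3,2) → (3,3)]; open=[(2,0) g=1 f=7, (2,1) g=2 f=7, (2,3) g=4 f=7, (3,4) g=4 f=7, (4,0) g=1 f=5, (4,1) g=2 f=5, (4,3) g=4 f=5]; closed=[(3,0), (3,1), (3,2), (3,3)]

step 1: expand (3,1) (f=5, h=4) → closed; open now [(2,0) g=1 f=7, (2,1) g=2 f=7, (3,2) g=2 f=5, (4,0) g=1 f=5, (4,1) g=2 f=5]
step 2: expand (3,2) (f=5, h=3) → closed; open now [(2,0) g=1 f=7, (2,1) g=2 f=7, (3,3) g=3 f=5, (4,0) g=1 f=5, (4,1) g=2 f=5]
step 3: expand (3,3) (f=5, h=2) → closed; open now [(2,0) g=1 f=7, (2,1) g=2 f=7, (2,3) g=4 f=7, (3,4) g=4 f=7, (4,0) g=1 f=5, (4,1) g=2 f=5, (4,3) g=4 f=5]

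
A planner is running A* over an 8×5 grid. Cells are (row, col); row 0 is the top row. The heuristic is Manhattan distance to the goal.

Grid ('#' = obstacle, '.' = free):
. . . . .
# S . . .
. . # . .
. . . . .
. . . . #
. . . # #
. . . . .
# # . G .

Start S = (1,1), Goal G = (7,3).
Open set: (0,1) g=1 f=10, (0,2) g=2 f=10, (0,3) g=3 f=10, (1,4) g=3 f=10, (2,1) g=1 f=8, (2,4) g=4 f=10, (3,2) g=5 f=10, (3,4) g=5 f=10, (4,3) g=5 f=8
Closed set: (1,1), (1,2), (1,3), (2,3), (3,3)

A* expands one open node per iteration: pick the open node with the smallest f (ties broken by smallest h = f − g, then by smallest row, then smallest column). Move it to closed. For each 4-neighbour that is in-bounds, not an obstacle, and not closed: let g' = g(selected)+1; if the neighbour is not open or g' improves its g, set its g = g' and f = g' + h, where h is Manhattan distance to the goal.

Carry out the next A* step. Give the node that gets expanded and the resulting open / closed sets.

step 1: expand (4,3) (f=8, h=3) → closed; open now [(0,1) g=1 f=10, (0,2) g=2 f=10, (0,3) g=3 f=10, (1,4) g=3 f=10, (2,1) g=1 f=8, (2,4) g=4 f=10, (3,2) g=5 f=10, (3,4) g=5 f=10, (4,2) g=6 f=10]

expanded=(4,3); open=[(0,1) g=1 f=10, (0,2) g=2 f=10, (0,3) g=3 f=10, (1,4) g=3 f=10, (2,1) g=1 f=8, (2,4) g=4 f=10, (3,2) g=5 f=10, (3,4) g=5 f=10, (4,2) g=6 f=10]; closed=[(1,1), (1,2), (1,3), (2,3), (3,3), (4,3)]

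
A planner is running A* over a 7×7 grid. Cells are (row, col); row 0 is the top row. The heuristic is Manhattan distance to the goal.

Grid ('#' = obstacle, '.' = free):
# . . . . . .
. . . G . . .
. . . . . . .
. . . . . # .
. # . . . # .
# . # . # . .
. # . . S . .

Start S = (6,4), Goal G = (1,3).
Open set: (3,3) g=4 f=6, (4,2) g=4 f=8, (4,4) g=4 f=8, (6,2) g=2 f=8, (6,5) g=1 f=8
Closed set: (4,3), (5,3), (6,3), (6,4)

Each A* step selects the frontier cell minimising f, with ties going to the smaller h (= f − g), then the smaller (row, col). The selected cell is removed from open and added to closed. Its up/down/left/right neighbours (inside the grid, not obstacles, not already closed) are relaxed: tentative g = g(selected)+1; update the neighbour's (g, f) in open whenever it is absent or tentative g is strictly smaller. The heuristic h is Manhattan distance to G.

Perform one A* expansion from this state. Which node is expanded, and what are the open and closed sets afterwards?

step 1: expand (3,3) (f=6, h=2) → closed; open now [(2,3) g=5 f=6, (3,2) g=5 f=8, (3,4) g=5 f=8, (4,2) g=4 f=8, (4,4) g=4 f=8, (6,2) g=2 f=8, (6,5) g=1 f=8]

expanded=(3,3); open=[(2,3) g=5 f=6, (3,2) g=5 f=8, (3,4) g=5 f=8, (4,2) g=4 f=8, (4,4) g=4 f=8, (6,2) g=2 f=8, (6,5) g=1 f=8]; closed=[(3,3), (4,3), (5,3), (6,3), (6,4)]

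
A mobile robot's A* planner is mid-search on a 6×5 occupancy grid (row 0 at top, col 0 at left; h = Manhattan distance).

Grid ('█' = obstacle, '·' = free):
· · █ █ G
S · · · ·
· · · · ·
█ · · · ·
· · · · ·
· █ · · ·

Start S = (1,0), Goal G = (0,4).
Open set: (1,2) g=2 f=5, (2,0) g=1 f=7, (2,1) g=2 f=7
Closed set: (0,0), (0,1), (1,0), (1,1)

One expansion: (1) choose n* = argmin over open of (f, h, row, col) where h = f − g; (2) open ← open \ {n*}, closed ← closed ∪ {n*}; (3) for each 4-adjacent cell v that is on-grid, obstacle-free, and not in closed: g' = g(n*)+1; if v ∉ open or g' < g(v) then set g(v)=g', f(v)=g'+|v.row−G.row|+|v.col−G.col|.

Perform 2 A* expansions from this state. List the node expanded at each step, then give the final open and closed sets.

step 1: expand (1,2) (f=5, h=3) → closed; open now [(1,3) g=3 f=5, (2,0) g=1 f=7, (2,1) g=2 f=7, (2,2) g=3 f=7]
step 2: expand (1,3) (f=5, h=2) → closed; open now [(1,4) g=4 f=5, (2,0) g=1 f=7, (2,1) g=2 f=7, (2,2) g=3 f=7, (2,3) g=4 f=7]

order=[(1,2) → (1,3)]; open=[(1,4) g=4 f=5, (2,0) g=1 f=7, (2,1) g=2 f=7, (2,2) g=3 f=7, (2,3) g=4 f=7]; closed=[(0,0), (0,1), (1,0), (1,1), (1,2), (1,3)]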